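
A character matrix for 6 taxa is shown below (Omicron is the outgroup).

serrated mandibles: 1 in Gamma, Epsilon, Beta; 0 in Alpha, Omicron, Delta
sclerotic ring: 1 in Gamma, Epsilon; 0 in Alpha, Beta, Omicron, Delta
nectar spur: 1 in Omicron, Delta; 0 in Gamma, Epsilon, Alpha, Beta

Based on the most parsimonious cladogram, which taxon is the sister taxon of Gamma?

Character polarity is set by the outgroup: the derived state is whichever differs from the outgroup's state, so for nectar spur the derived state is '0', and for the remaining characters it is '1'.
serrated mandibles (derived state '1') is shared by Beta, Epsilon, and Gamma — a synapomorphy uniting that clade.
sclerotic ring: derived state '1' in Epsilon and Gamma only — synapomorphy for {Epsilon, Gamma}.
nectar spur (derived state '0') is shared by Alpha, Beta, Epsilon, and Gamma — a synapomorphy uniting that clade.
Most parsimonious ingroup topology: ((((Epsilon,Gamma),Beta),Alpha),Delta).
Gamma and Epsilon form a cherry on this tree, so they are sister taxa.

Epsilon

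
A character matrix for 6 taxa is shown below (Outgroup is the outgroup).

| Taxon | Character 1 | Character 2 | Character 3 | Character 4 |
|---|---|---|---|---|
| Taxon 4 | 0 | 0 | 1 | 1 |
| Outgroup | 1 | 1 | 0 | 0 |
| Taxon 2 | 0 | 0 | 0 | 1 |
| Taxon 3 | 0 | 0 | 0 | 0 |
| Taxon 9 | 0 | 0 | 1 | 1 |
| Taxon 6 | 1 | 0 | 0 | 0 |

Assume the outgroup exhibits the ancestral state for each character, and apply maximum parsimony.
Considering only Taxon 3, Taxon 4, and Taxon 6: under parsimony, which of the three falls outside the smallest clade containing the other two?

Taxon 6

Character polarity is set by the outgroup: the derived state is whichever differs from the outgroup's state, so for Character 1, Character 2 the derived state is '0', and for the remaining characters it is '1'.
Character 1: derived state '0' in Taxon 2, Taxon 3, Taxon 4, and Taxon 9 only — synapomorphy for {Taxon 2, Taxon 3, Taxon 4, Taxon 9}.
All ingroup taxa share the derived state '0' for Character 2; it defines the ingroup but does not resolve relationships within it.
Character 3: derived state '1' in Taxon 4 and Taxon 9 only — synapomorphy for {Taxon 4, Taxon 9}.
Character 4: derived state '1' in Taxon 2, Taxon 4, and Taxon 9 only — synapomorphy for {Taxon 2, Taxon 4, Taxon 9}.
Most parsimonious ingroup topology: (((Taxon 2,(Taxon 4,Taxon 9)),Taxon 3),Taxon 6).
Taxon 3 and Taxon 4 share a more recent common ancestor with each other than either does with Taxon 6, so Taxon 6 is the least closely related of the three.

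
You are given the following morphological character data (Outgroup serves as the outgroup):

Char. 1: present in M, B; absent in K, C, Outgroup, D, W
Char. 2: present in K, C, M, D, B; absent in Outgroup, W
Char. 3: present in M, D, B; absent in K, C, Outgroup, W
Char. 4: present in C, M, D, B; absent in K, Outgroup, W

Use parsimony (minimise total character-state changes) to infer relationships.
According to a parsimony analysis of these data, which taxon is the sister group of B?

M

The outgroup has state 'absent' for every character, so 'present' is the derived state throughout.
Char. 1: derived state 'present' in B and M only — synapomorphy for {B, M}.
Char. 2 (derived state 'present') is shared by B, C, D, K, and M — a synapomorphy uniting that clade.
Char. 3 (derived state 'present') is shared by B, D, and M — a synapomorphy uniting that clade.
Char. 4 (derived state 'present') is shared by B, C, D, and M — a synapomorphy uniting that clade.
Most parsimonious ingroup topology: ((K,(((M,B),D),C)),W).
B and M form a cherry on this tree, so they are sister taxa.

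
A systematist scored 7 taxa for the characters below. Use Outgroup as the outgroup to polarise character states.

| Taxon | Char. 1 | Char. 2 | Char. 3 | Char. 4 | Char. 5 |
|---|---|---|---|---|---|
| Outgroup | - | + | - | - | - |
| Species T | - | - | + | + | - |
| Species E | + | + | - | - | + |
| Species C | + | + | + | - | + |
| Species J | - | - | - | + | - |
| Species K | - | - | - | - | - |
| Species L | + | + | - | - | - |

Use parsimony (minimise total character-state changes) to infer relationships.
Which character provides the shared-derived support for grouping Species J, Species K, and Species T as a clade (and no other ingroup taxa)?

Character polarity is set by the outgroup: the derived state is whichever differs from the outgroup's state, so for Char. 2 the derived state is '-', and for the remaining characters it is '+'.
Only Species C, Species E, and Species L show the derived state '+' for Char. 1, supporting them as a clade.
Only Species J, Species K, and Species T show the derived state '-' for Char. 2, supporting them as a clade.
Char. 3 groups Species C and Species T, which is incompatible with the clades supported by the remaining characters; treating it as convergent (homoplasy) costs fewer steps than any alternative tree.
Only Species J and Species T show the derived state '+' for Char. 4, supporting them as a clade.
Char. 5: derived state '+' in Species C and Species E only — synapomorphy for {Species C, Species E}.
Most parsimonious ingroup topology: (((Species T,Species J),Species K),((Species E,Species C),Species L)).
The clade {Species J, Species K, Species T} is supported by Char. 2: its derived state '-' occurs in exactly those taxa and in no other taxon (including the outgroup).

Char. 2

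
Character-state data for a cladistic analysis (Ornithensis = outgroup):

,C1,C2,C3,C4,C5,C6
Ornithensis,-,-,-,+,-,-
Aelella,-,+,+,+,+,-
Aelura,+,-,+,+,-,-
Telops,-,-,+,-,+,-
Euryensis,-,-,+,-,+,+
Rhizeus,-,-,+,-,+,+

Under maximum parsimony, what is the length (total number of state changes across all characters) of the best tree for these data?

6

Character polarity is set by the outgroup: the derived state is whichever differs from the outgroup's state, so for C4 the derived state is '-', and for the remaining characters it is '+'.
C1 (derived state '+') is unique to Aelura (autapomorphy; uninformative for grouping).
C2: derived state '+' in Aelella only — an autapomorphy, so it tells us nothing about relationships among taxa.
C3 (derived state '+') is shared by all ingroup taxa — unites the whole ingroup.
C4: derived state '-' in Euryensis, Rhizeus, and Telops only — synapomorphy for {Euryensis, Rhizeus, Telops}.
C5: derived state '+' in Aelella, Euryensis, Rhizeus, and Telops only — synapomorphy for {Aelella, Euryensis, Rhizeus, Telops}.
C6 (derived state '+') is shared by Euryensis and Rhizeus — a synapomorphy uniting that clade.
Most parsimonious ingroup topology: ((Aelella,(Telops,(Euryensis,Rhizeus))),Aelura).
Changes per character on this tree: C1: 1; C2: 1; C3: 1; C4: 1; C5: 1; C6: 1.
Total = 6.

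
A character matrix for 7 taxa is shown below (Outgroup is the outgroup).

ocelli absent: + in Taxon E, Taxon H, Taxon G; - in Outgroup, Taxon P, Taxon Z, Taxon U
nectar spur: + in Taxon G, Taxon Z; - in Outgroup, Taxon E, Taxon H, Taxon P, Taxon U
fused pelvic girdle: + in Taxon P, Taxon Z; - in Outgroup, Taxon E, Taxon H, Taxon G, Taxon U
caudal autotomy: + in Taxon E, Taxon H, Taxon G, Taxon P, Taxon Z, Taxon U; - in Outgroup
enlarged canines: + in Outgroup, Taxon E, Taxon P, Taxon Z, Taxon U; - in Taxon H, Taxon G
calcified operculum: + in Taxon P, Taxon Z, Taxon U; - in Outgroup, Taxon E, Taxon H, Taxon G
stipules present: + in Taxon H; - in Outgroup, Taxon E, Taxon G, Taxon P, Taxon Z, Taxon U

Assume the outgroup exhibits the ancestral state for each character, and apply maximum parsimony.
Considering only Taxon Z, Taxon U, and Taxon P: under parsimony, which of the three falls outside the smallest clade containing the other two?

Character polarity is set by the outgroup: the derived state is whichever differs from the outgroup's state, so for enlarged canines the derived state is '-', and for the remaining characters it is '+'.
ocelli absent: derived state '+' in Taxon E, Taxon G, and Taxon H only — synapomorphy for {Taxon E, Taxon G, Taxon H}.
nectar spur groups Taxon G and Taxon Z, which is incompatible with the clades supported by the remaining characters; treating it as convergent (homoplasy) costs fewer steps than any alternative tree.
fused pelvic girdle: derived state '+' in Taxon P and Taxon Z only — synapomorphy for {Taxon P, Taxon Z}.
caudal autotomy (derived state '+') is shared by all ingroup taxa — unites the whole ingroup.
Only Taxon G and Taxon H show the derived state '-' for enlarged canines, supporting them as a clade.
Only Taxon P, Taxon U, and Taxon Z show the derived state '+' for calcified operculum, supporting them as a clade.
stipules present: derived state '+' in Taxon H only — an autapomorphy, so it tells us nothing about relationships among taxa.
Most parsimonious ingroup topology: ((Taxon E,(Taxon H,Taxon G)),((Taxon P,Taxon Z),Taxon U)).
Taxon P and Taxon Z share a more recent common ancestor with each other than either does with Taxon U, so Taxon U is the least closely related of the three.

Taxon U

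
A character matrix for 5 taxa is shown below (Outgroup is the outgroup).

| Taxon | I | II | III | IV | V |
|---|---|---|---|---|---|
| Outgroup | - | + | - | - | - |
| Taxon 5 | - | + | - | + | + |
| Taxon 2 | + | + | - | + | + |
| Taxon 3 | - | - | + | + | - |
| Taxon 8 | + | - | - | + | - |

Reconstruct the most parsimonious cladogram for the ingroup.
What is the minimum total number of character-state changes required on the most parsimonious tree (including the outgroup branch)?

6

Character polarity is set by the outgroup: the derived state is whichever differs from the outgroup's state, so for II the derived state is '-', and for the remaining characters it is '+'.
I groups Taxon 2 and Taxon 8, which is incompatible with the clades supported by the remaining characters; treating it as convergent (homoplasy) costs fewer steps than any alternative tree.
II (derived state '-') is shared by Taxon 3 and Taxon 8 — a synapomorphy uniting that clade.
III: derived state '+' in Taxon 3 only — an autapomorphy, so it tells us nothing about relationships among taxa.
All ingroup taxa share the derived state '+' for IV; it defines the ingroup but does not resolve relationships within it.
V (derived state '+') is shared by Taxon 2 and Taxon 5 — a synapomorphy uniting that clade.
Most parsimonious ingroup topology: ((Taxon 5,Taxon 2),(Taxon 3,Taxon 8)).
Changes per character on this tree: I: 2; II: 1; III: 1; IV: 1; V: 1.
Total = 6.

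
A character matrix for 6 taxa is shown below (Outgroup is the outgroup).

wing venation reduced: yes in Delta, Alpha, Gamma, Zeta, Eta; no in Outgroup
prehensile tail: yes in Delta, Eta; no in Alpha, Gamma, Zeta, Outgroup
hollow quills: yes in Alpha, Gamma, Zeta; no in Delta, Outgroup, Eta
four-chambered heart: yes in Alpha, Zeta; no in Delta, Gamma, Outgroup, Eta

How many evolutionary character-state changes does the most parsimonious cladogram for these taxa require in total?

4

The outgroup has state 'no' for every character, so 'yes' is the derived state throughout.
All ingroup taxa share the derived state 'yes' for wing venation reduced; it defines the ingroup but does not resolve relationships within it.
Only Delta and Eta show the derived state 'yes' for prehensile tail, supporting them as a clade.
hollow quills (derived state 'yes') is shared by Alpha, Gamma, and Zeta — a synapomorphy uniting that clade.
Only Alpha and Zeta show the derived state 'yes' for four-chambered heart, supporting them as a clade.
Most parsimonious ingroup topology: ((Gamma,(Alpha,Zeta)),(Eta,Delta)).
Changes per character on this tree: wing venation reduced: 1; prehensile tail: 1; hollow quills: 1; four-chambered heart: 1.
Total = 4.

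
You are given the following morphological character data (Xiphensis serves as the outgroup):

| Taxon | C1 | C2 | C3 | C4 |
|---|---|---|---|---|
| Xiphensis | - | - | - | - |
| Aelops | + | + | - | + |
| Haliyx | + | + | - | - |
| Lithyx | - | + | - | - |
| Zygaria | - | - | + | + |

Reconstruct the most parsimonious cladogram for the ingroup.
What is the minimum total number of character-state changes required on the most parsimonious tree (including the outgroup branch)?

The outgroup has state '-' for every character, so '+' is the derived state throughout.
Only Aelops and Haliyx show the derived state '+' for C1, supporting them as a clade.
Only Aelops, Haliyx, and Lithyx show the derived state '+' for C2, supporting them as a clade.
C3: derived state '+' in Zygaria only — an autapomorphy, so it tells us nothing about relationships among taxa.
C4 (state '+') occurs in Aelops and Zygaria but conflicts with the nesting implied by the other characters — most parsimoniously interpreted as homoplasy.
Most parsimonious ingroup topology: (((Aelops,Haliyx),Lithyx),Zygaria).
Changes per character on this tree: C1: 1; C2: 1; C3: 1; C4: 2.
Total = 5.

5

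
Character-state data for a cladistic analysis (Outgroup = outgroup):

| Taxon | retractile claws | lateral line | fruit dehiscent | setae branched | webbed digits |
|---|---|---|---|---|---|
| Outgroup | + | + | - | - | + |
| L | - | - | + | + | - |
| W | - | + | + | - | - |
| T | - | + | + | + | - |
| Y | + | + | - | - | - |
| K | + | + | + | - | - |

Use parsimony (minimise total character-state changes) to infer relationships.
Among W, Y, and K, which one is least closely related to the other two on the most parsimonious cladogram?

Y

Character polarity is set by the outgroup: the derived state is whichever differs from the outgroup's state, so for retractile claws, lateral line, webbed digits the derived state is '-', and for the remaining characters it is '+'.
Only L, T, and W show the derived state '-' for retractile claws, supporting them as a clade.
lateral line: derived state '-' in L only — an autapomorphy, so it tells us nothing about relationships among taxa.
fruit dehiscent: derived state '+' in K, L, T, and W only — synapomorphy for {K, L, T, W}.
setae branched: derived state '+' in L and T only — synapomorphy for {L, T}.
All ingroup taxa share the derived state '-' for webbed digits; it defines the ingroup but does not resolve relationships within it.
Most parsimonious ingroup topology: ((((L,T),W),K),Y).
K and W share a more recent common ancestor with each other than either does with Y, so Y is the least closely related of the three.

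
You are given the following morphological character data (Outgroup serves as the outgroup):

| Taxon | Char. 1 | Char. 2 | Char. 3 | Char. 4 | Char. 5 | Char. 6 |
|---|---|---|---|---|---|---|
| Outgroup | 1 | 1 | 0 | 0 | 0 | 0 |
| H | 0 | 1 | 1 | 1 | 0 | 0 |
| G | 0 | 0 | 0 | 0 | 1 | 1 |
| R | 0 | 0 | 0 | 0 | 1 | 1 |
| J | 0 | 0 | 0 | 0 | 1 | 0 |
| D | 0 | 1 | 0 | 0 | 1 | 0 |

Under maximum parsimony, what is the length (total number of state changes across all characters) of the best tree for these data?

6

Character polarity is set by the outgroup: the derived state is whichever differs from the outgroup's state, so for Char. 1, Char. 2 the derived state is '0', and for the remaining characters it is '1'.
All ingroup taxa share the derived state '0' for Char. 1; it defines the ingroup but does not resolve relationships within it.
Char. 2: derived state '0' in G, J, and R only — synapomorphy for {G, J, R}.
Char. 3: derived state '1' in H only — an autapomorphy, so it tells us nothing about relationships among taxa.
Char. 4 (derived state '1') is unique to H (autapomorphy; uninformative for grouping).
Only D, G, J, and R show the derived state '1' for Char. 5, supporting them as a clade.
Char. 6: derived state '1' in G and R only — synapomorphy for {G, R}.
Most parsimonious ingroup topology: (H,(((G,R),J),D)).
Changes per character on this tree: Char. 1: 1; Char. 2: 1; Char. 3: 1; Char. 4: 1; Char. 5: 1; Char. 6: 1.
Total = 6.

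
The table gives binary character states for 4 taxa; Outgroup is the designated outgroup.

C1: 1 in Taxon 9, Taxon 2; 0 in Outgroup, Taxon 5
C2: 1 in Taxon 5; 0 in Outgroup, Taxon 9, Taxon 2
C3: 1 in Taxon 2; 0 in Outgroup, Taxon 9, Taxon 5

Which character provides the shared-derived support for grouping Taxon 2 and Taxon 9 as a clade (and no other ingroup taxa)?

The outgroup has state '0' for every character, so '1' is the derived state throughout.
Only Taxon 2 and Taxon 9 show the derived state '1' for C1, supporting them as a clade.
C2 (derived state '1') is unique to Taxon 5 (autapomorphy; uninformative for grouping).
C3 (derived state '1') is unique to Taxon 2 (autapomorphy; uninformative for grouping).
Most parsimonious ingroup topology: ((Taxon 9,Taxon 2),Taxon 5).
The clade {Taxon 2, Taxon 9} is supported by C1: its derived state '1' occurs in exactly those taxa and in no other taxon (including the outgroup).

C1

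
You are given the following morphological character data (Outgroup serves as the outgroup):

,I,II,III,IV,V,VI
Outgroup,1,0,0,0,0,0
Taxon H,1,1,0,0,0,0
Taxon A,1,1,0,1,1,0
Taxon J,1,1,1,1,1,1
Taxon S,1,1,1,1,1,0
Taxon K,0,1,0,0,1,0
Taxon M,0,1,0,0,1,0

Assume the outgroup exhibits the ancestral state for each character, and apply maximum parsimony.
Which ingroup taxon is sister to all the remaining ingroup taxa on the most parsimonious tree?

Character polarity is set by the outgroup: the derived state is whichever differs from the outgroup's state, so for I the derived state is '0', and for the remaining characters it is '1'.
Only Taxon K and Taxon M show the derived state '0' for I, supporting them as a clade.
All ingroup taxa share the derived state '1' for II; it defines the ingroup but does not resolve relationships within it.
III (derived state '1') is shared by Taxon J and Taxon S — a synapomorphy uniting that clade.
Only Taxon A, Taxon J, and Taxon S show the derived state '1' for IV, supporting them as a clade.
Only Taxon A, Taxon J, Taxon K, Taxon M, and Taxon S show the derived state '1' for V, supporting them as a clade.
VI (derived state '1') is unique to Taxon J (autapomorphy; uninformative for grouping).
Most parsimonious ingroup topology: (Taxon H,((Taxon A,(Taxon J,Taxon S)),(Taxon K,Taxon M))).
Taxon H is sister to the clade containing all other ingroup taxa, so it is the earliest-diverging (most basal) ingroup lineage.

Taxon H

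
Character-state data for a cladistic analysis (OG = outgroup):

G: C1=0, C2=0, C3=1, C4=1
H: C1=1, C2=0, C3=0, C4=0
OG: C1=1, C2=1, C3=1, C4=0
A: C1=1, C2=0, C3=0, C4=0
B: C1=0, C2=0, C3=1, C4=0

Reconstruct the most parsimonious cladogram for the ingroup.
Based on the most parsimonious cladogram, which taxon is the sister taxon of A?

H

Character polarity is set by the outgroup: the derived state is whichever differs from the outgroup's state, so for C1, C2, C3 the derived state is '0', and for the remaining characters it is '1'.
C1 (derived state '0') is shared by B and G — a synapomorphy uniting that clade.
C2 (derived state '0') is shared by all ingroup taxa — unites the whole ingroup.
C3 (derived state '0') is shared by A and H — a synapomorphy uniting that clade.
C4: derived state '1' in G only — an autapomorphy, so it tells us nothing about relationships among taxa.
Most parsimonious ingroup topology: ((B,G),(A,H)).
A and H form a cherry on this tree, so they are sister taxa.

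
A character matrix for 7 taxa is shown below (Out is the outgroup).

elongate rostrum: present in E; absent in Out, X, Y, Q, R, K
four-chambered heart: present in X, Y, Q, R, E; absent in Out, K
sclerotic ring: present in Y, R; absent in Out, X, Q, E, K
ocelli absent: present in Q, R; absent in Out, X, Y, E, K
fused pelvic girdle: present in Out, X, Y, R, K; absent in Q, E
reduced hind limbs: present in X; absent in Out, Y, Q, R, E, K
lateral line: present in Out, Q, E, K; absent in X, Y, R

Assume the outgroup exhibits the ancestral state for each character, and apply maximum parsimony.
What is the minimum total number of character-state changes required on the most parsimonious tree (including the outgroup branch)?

8

Character polarity is set by the outgroup: the derived state is whichever differs from the outgroup's state, so for fused pelvic girdle, lateral line the derived state is 'absent', and for the remaining characters it is 'present'.
elongate rostrum: derived state 'present' in E only — an autapomorphy, so it tells us nothing about relationships among taxa.
Only E, Q, R, X, and Y show the derived state 'present' for four-chambered heart, supporting them as a clade.
sclerotic ring (derived state 'present') is shared by R and Y — a synapomorphy uniting that clade.
ocelli absent groups Q and R, which is incompatible with the clades supported by the remaining characters; treating it as convergent (homoplasy) costs fewer steps than any alternative tree.
fused pelvic girdle (derived state 'absent') is shared by E and Q — a synapomorphy uniting that clade.
reduced hind limbs: derived state 'present' in X only — an autapomorphy, so it tells us nothing about relationships among taxa.
lateral line (derived state 'absent') is shared by R, X, and Y — a synapomorphy uniting that clade.
Most parsimonious ingroup topology: (((X,(Y,R)),(Q,E)),K).
Changes per character on this tree: elongate rostrum: 1; four-chambered heart: 1; sclerotic ring: 1; ocelli absent: 2; fused pelvic girdle: 1; reduced hind limbs: 1; lateral line: 1.
Total = 8.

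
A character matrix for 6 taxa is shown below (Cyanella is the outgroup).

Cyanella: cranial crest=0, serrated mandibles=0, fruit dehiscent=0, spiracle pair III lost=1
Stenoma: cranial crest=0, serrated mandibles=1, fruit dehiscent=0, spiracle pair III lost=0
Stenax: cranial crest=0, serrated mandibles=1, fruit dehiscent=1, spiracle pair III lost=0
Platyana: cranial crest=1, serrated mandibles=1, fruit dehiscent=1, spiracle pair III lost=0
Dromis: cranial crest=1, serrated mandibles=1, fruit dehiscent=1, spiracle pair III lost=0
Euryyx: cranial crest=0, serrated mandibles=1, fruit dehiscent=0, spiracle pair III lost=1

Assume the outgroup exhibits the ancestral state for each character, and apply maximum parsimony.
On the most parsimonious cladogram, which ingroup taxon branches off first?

Euryyx

Character polarity is set by the outgroup: the derived state is whichever differs from the outgroup's state, so for spiracle pair III lost the derived state is '0', and for the remaining characters it is '1'.
Only Dromis and Platyana show the derived state '1' for cranial crest, supporting them as a clade.
serrated mandibles (derived state '1') is shared by all ingroup taxa — unites the whole ingroup.
fruit dehiscent: derived state '1' in Dromis, Platyana, and Stenax only — synapomorphy for {Dromis, Platyana, Stenax}.
Only Dromis, Platyana, Stenax, and Stenoma show the derived state '0' for spiracle pair III lost, supporting them as a clade.
Most parsimonious ingroup topology: ((Stenoma,(Stenax,(Platyana,Dromis))),Euryyx).
Euryyx is sister to the clade containing all other ingroup taxa, so it is the earliest-diverging (most basal) ingroup lineage.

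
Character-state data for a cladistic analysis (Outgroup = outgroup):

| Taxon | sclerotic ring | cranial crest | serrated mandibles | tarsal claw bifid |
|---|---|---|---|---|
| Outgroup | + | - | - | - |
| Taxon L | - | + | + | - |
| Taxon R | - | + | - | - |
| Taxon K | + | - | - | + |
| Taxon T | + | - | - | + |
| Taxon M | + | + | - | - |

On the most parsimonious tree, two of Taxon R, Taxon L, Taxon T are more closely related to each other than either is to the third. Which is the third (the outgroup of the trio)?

Character polarity is set by the outgroup: the derived state is whichever differs from the outgroup's state, so for sclerotic ring the derived state is '-', and for the remaining characters it is '+'.
Only Taxon L and Taxon R show the derived state '-' for sclerotic ring, supporting them as a clade.
Only Taxon L, Taxon M, and Taxon R show the derived state '+' for cranial crest, supporting them as a clade.
serrated mandibles: derived state '+' in Taxon L only — an autapomorphy, so it tells us nothing about relationships among taxa.
tarsal claw bifid (derived state '+') is shared by Taxon K and Taxon T — a synapomorphy uniting that clade.
Most parsimonious ingroup topology: (((Taxon L,Taxon R),Taxon M),(Taxon K,Taxon T)).
Taxon R and Taxon L share a more recent common ancestor with each other than either does with Taxon T, so Taxon T is the least closely related of the three.

Taxon T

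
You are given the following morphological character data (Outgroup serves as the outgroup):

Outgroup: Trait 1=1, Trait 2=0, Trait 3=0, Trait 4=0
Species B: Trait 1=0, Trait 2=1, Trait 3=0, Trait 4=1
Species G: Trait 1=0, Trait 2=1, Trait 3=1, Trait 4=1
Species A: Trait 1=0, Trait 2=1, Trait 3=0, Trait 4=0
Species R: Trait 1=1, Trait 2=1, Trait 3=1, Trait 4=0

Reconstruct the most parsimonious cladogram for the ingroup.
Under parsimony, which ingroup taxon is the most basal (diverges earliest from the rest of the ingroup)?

Character polarity is set by the outgroup: the derived state is whichever differs from the outgroup's state, so for Trait 1 the derived state is '0', and for the remaining characters it is '1'.
Trait 1: derived state '0' in Species A, Species B, and Species G only — synapomorphy for {Species A, Species B, Species G}.
All ingroup taxa share the derived state '1' for Trait 2; it defines the ingroup but does not resolve relationships within it.
Trait 3 groups Species G and Species R, which is incompatible with the clades supported by the remaining characters; treating it as convergent (homoplasy) costs fewer steps than any alternative tree.
Trait 4: derived state '1' in Species B and Species G only — synapomorphy for {Species B, Species G}.
Most parsimonious ingroup topology: (((Species B,Species G),Species A),Species R).
Species R is sister to the clade containing all other ingroup taxa, so it is the earliest-diverging (most basal) ingroup lineage.

Species R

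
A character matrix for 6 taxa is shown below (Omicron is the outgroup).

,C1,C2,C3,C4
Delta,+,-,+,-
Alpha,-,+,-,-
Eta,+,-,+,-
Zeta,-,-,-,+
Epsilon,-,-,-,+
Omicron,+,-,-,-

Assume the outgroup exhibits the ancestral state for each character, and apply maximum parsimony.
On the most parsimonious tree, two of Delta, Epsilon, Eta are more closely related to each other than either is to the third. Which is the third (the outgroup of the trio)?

Epsilon

Character polarity is set by the outgroup: the derived state is whichever differs from the outgroup's state, so for C1 the derived state is '-', and for the remaining characters it is '+'.
C1 (derived state '-') is shared by Alpha, Epsilon, and Zeta — a synapomorphy uniting that clade.
C2: derived state '+' in Alpha only — an autapomorphy, so it tells us nothing about relationships among taxa.
Only Delta and Eta show the derived state '+' for C3, supporting them as a clade.
C4: derived state '+' in Epsilon and Zeta only — synapomorphy for {Epsilon, Zeta}.
Most parsimonious ingroup topology: ((Alpha,(Epsilon,Zeta)),(Delta,Eta)).
Delta and Eta share a more recent common ancestor with each other than either does with Epsilon, so Epsilon is the least closely related of the three.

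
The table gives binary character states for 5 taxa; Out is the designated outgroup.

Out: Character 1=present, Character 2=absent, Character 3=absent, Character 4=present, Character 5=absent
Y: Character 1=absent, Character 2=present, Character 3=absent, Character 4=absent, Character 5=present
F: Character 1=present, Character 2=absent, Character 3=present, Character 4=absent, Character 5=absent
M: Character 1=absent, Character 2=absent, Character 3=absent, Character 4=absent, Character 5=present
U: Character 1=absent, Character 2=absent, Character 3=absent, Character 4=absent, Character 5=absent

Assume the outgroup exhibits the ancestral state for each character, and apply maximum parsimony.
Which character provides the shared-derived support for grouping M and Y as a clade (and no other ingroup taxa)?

Character 5

Character polarity is set by the outgroup: the derived state is whichever differs from the outgroup's state, so for Character 1, Character 4 the derived state is 'absent', and for the remaining characters it is 'present'.
Only M, U, and Y show the derived state 'absent' for Character 1, supporting them as a clade.
Character 2 (derived state 'present') is unique to Y (autapomorphy; uninformative for grouping).
Character 3: derived state 'present' in F only — an autapomorphy, so it tells us nothing about relationships among taxa.
All ingroup taxa share the derived state 'absent' for Character 4; it defines the ingroup but does not resolve relationships within it.
Character 5: derived state 'present' in M and Y only — synapomorphy for {M, Y}.
Most parsimonious ingroup topology: (((Y,M),U),F).
The clade {M, Y} is supported by Character 5: its derived state 'present' occurs in exactly those taxa and in no other taxon (including the outgroup).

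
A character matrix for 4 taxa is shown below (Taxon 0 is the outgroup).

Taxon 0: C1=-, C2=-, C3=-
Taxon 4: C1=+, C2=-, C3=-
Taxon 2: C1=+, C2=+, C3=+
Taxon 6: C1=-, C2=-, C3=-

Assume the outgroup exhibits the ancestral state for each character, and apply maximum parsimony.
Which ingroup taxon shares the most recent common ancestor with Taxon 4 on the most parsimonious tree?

The outgroup has state '-' for every character, so '+' is the derived state throughout.
C1: derived state '+' in Taxon 2 and Taxon 4 only — synapomorphy for {Taxon 2, Taxon 4}.
C2 (derived state '+') is unique to Taxon 2 (autapomorphy; uninformative for grouping).
C3: derived state '+' in Taxon 2 only — an autapomorphy, so it tells us nothing about relationships among taxa.
Most parsimonious ingroup topology: ((Taxon 4,Taxon 2),Taxon 6).
Taxon 4 and Taxon 2 form a cherry on this tree, so they are sister taxa.

Taxon 2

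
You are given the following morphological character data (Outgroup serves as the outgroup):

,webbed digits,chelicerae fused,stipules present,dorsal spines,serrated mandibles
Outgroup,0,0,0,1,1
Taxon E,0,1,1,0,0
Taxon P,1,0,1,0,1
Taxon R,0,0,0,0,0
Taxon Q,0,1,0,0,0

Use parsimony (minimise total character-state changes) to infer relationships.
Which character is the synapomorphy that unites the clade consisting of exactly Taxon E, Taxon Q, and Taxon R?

Character polarity is set by the outgroup: the derived state is whichever differs from the outgroup's state, so for dorsal spines, serrated mandibles the derived state is '0', and for the remaining characters it is '1'.
webbed digits (derived state '1') is unique to Taxon P (autapomorphy; uninformative for grouping).
chelicerae fused: derived state '1' in Taxon E and Taxon Q only — synapomorphy for {Taxon E, Taxon Q}.
stipules present (state '1') occurs in Taxon E and Taxon P but conflicts with the nesting implied by the other characters — most parsimoniously interpreted as homoplasy.
All ingroup taxa share the derived state '0' for dorsal spines; it defines the ingroup but does not resolve relationships within it.
Only Taxon E, Taxon Q, and Taxon R show the derived state '0' for serrated mandibles, supporting them as a clade.
Most parsimonious ingroup topology: (((Taxon E,Taxon Q),Taxon R),Taxon P).
The clade {Taxon E, Taxon Q, Taxon R} is supported by serrated mandibles: its derived state '0' occurs in exactly those taxa and in no other taxon (including the outgroup).

serrated mandibles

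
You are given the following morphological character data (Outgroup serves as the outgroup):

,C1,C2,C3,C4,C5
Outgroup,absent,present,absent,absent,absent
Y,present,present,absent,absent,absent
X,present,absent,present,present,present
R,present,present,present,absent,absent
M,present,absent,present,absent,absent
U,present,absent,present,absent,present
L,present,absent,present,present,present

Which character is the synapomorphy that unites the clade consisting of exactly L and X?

C4

Character polarity is set by the outgroup: the derived state is whichever differs from the outgroup's state, so for C2 the derived state is 'absent', and for the remaining characters it is 'present'.
C1 (derived state 'present') is shared by all ingroup taxa — unites the whole ingroup.
Only L, M, U, and X show the derived state 'absent' for C2, supporting them as a clade.
Only L, M, R, U, and X show the derived state 'present' for C3, supporting them as a clade.
Only L and X show the derived state 'present' for C4, supporting them as a clade.
C5 (derived state 'present') is shared by L, U, and X — a synapomorphy uniting that clade.
Most parsimonious ingroup topology: (Y,((M,((X,L),U)),R)).
The clade {L, X} is supported by C4: its derived state 'present' occurs in exactly those taxa and in no other taxon (including the outgroup).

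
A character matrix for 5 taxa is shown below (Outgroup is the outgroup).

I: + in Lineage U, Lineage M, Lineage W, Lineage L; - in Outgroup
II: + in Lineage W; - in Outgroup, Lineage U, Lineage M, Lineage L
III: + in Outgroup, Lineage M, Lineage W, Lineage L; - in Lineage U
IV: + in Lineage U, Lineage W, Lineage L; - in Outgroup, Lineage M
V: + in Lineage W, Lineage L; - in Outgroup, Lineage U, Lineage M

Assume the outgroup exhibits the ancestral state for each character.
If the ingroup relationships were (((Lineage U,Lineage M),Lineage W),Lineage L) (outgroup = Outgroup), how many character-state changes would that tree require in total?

7

Map each character onto (((Lineage U,Lineage M),Lineage W),Lineage L) (rooted by Outgroup) and count the minimum state changes it requires (Fitch parsimony):
I: 1; II: 1; III: 1; IV: 2; V: 2.
Total tree length = 7.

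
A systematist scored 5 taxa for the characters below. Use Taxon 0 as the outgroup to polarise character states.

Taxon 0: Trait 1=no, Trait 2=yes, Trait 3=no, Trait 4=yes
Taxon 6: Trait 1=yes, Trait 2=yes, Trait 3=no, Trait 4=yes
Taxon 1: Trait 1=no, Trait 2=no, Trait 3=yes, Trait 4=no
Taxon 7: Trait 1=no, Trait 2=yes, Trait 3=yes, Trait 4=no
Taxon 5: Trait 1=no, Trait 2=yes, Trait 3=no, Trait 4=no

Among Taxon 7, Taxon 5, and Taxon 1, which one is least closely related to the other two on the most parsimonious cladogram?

Character polarity is set by the outgroup: the derived state is whichever differs from the outgroup's state, so for Trait 2, Trait 4 the derived state is 'no', and for the remaining characters it is 'yes'.
Trait 1: derived state 'yes' in Taxon 6 only — an autapomorphy, so it tells us nothing about relationships among taxa.
Trait 2 (derived state 'no') is unique to Taxon 1 (autapomorphy; uninformative for grouping).
Trait 3: derived state 'yes' in Taxon 1 and Taxon 7 only — synapomorphy for {Taxon 1, Taxon 7}.
Trait 4 (derived state 'no') is shared by Taxon 1, Taxon 5, and Taxon 7 — a synapomorphy uniting that clade.
Most parsimonious ingroup topology: (Taxon 6,((Taxon 1,Taxon 7),Taxon 5)).
Taxon 7 and Taxon 1 share a more recent common ancestor with each other than either does with Taxon 5, so Taxon 5 is the least closely related of the three.

Taxon 5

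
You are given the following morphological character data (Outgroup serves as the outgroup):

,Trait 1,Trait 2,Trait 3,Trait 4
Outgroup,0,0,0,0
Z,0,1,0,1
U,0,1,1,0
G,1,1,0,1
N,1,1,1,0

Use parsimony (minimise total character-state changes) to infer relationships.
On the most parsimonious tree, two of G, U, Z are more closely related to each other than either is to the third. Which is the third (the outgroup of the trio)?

The outgroup has state '0' for every character, so '1' is the derived state throughout.
Trait 1 groups G and N, which is incompatible with the clades supported by the remaining characters; treating it as convergent (homoplasy) costs fewer steps than any alternative tree.
Trait 2 (derived state '1') is shared by all ingroup taxa — unites the whole ingroup.
Trait 3 (derived state '1') is shared by N and U — a synapomorphy uniting that clade.
Trait 4 (derived state '1') is shared by G and Z — a synapomorphy uniting that clade.
Most parsimonious ingroup topology: ((Z,G),(U,N)).
G and Z share a more recent common ancestor with each other than either does with U, so U is the least closely related of the three.

U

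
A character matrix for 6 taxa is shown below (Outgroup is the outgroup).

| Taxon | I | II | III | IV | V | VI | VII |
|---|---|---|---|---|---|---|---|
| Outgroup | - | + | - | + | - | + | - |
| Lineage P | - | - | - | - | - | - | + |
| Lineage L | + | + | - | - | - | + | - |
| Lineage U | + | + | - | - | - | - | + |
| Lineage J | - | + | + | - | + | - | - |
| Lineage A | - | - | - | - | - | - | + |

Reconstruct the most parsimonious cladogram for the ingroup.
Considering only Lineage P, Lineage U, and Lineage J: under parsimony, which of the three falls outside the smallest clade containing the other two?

Lineage J

Character polarity is set by the outgroup: the derived state is whichever differs from the outgroup's state, so for II, IV, VI the derived state is '-', and for the remaining characters it is '+'.
I groups Lineage L and Lineage U, which is incompatible with the clades supported by the remaining characters; treating it as convergent (homoplasy) costs fewer steps than any alternative tree.
Only Lineage A and Lineage P show the derived state '-' for II, supporting them as a clade.
III (derived state '+') is unique to Lineage J (autapomorphy; uninformative for grouping).
All ingroup taxa share the derived state '-' for IV; it defines the ingroup but does not resolve relationships within it.
V (derived state '+') is unique to Lineage J (autapomorphy; uninformative for grouping).
Only Lineage A, Lineage J, Lineage P, and Lineage U show the derived state '-' for VI, supporting them as a clade.
Only Lineage A, Lineage P, and Lineage U show the derived state '+' for VII, supporting them as a clade.
Most parsimonious ingroup topology: ((((Lineage P,Lineage A),Lineage U),Lineage J),Lineage L).
Lineage U and Lineage P share a more recent common ancestor with each other than either does with Lineage J, so Lineage J is the least closely related of the three.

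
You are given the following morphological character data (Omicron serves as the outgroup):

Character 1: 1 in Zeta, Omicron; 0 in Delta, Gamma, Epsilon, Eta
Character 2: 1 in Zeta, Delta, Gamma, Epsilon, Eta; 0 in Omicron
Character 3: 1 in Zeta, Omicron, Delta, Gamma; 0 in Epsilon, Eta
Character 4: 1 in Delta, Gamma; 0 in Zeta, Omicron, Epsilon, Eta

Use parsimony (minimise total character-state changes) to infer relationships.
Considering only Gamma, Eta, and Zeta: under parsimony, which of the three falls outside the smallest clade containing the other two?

Character polarity is set by the outgroup: the derived state is whichever differs from the outgroup's state, so for Character 1, Character 3 the derived state is '0', and for the remaining characters it is '1'.
Only Delta, Epsilon, Eta, and Gamma show the derived state '0' for Character 1, supporting them as a clade.
Character 2 (derived state '1') is shared by all ingroup taxa — unites the whole ingroup.
Character 3 (derived state '0') is shared by Epsilon and Eta — a synapomorphy uniting that clade.
Only Delta and Gamma show the derived state '1' for Character 4, supporting them as a clade.
Most parsimonious ingroup topology: (((Eta,Epsilon),(Delta,Gamma)),Zeta).
Eta and Gamma share a more recent common ancestor with each other than either does with Zeta, so Zeta is the least closely related of the three.

Zeta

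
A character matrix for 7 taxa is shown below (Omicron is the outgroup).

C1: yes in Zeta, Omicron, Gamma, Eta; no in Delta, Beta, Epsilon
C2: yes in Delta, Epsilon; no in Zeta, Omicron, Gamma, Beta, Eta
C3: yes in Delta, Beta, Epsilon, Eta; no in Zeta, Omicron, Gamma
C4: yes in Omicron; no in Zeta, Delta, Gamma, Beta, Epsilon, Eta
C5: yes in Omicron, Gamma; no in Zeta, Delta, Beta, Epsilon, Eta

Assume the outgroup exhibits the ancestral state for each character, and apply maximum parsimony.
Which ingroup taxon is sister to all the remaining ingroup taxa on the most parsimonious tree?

Gamma

Character polarity is set by the outgroup: the derived state is whichever differs from the outgroup's state, so for C1, C4, C5 the derived state is 'no', and for the remaining characters it is 'yes'.
Only Beta, Delta, and Epsilon show the derived state 'no' for C1, supporting them as a clade.
Only Delta and Epsilon show the derived state 'yes' for C2, supporting them as a clade.
C3: derived state 'yes' in Beta, Delta, Epsilon, and Eta only — synapomorphy for {Beta, Delta, Epsilon, Eta}.
C4 (derived state 'no') is shared by all ingroup taxa — unites the whole ingroup.
C5: derived state 'no' in Beta, Delta, Epsilon, Eta, and Zeta only — synapomorphy for {Beta, Delta, Epsilon, Eta, Zeta}.
Most parsimonious ingroup topology: (Gamma,((((Epsilon,Delta),Beta),Eta),Zeta)).
Gamma is sister to the clade containing all other ingroup taxa, so it is the earliest-diverging (most basal) ingroup lineage.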